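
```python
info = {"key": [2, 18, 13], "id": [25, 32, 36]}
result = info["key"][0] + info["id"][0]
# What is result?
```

Trace:
`info = {"key": [2, 18, 13], "id": [25, 32, 36]}` → info = {'key': [2, 18, 13], 'id': [25, 32, 36]}
`result = info["key"][0] + info["id"][0]` → result = 27
So result = 27

Answer: 27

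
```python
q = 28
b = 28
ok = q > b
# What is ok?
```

Trace:
`q = 28` → q = 28
`b = 28` → b = 28
`ok = q > b` → ok = False
So ok = False

Answer: False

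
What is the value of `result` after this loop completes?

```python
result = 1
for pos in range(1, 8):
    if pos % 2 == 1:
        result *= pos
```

Product of odd numbers 1 to 7
`result` takes the values: 1 → 3 → 15 → 105

Answer: 105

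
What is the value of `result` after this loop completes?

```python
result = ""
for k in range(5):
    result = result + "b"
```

Repeat 'b' 5 times
`result` takes the values: "" → "b" → "bb" → "bbb" → "bbbb" → "bbbbb"

Answer: "bbbbb"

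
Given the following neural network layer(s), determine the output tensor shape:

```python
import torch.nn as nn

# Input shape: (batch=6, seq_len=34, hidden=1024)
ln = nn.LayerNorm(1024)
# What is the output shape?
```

Input: (6, 34, 1024) -> Output: (6, 34, 1024)

Answer: (6, 34, 1024)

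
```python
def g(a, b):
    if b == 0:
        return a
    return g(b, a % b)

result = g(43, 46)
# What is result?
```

g(43, 46) -> g(46, 43) -> g(43, 3) -> g(3, 1) -> g(1, 0) -> 1

Answer: 1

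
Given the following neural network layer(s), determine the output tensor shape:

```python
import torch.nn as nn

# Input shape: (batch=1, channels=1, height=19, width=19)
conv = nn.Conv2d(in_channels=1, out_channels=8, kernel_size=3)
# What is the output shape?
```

Input: (1, 1, 19, 19) -> Output: (1, 8, 17, 17)

Answer: (1, 8, 17, 17)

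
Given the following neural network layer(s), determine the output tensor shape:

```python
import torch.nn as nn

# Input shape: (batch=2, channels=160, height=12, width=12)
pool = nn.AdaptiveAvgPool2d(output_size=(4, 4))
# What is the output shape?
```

Input: (2, 160, 12, 12) -> Output: (2, 160, 4, 4)

Answer: (2, 160, 4, 4)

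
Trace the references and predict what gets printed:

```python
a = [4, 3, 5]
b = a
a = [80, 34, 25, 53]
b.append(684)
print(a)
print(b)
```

Key concept: rebinding vs mutation: a is rebound to a new list, b still points at the original.
Step by step:
`a = [4, 3, 5]` → a = [4, 3, 5]
`b = a` → b = [4, 3, 5] (same object as a)
`a = [80, 34, 25, 53]` → a = [80, 34, 25, 53]
`b.append(684)` → b = [4, 3, 5, 684]
`print(a)` → prints [80, 34, 25, 53]
`print(b)` → prints [4, 3, 5, 684]

Answer:
[80, 34, 25, 53]
[4, 3, 5, 684]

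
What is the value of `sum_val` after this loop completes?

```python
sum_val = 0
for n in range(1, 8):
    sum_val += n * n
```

Sum of squares 1² to 7² = 140
`sum_val` takes the values: 0 → 1 → 5 → 14 → 30 → 55 → 91 → 140

Answer: 140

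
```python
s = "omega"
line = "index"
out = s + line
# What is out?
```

Trace:
`s = "omega"` → s = 'omega'
`line = "index"` → line = 'index'
`out = s + line` → out = 'omegaindex'
So out = 'omegaindex'

Answer: 'omegaindex'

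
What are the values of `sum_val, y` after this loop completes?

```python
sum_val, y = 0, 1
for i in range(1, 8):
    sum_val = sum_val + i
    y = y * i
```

Sum and factorial of 1 to 7
`sum_val, y` takes the values: (0, 1) → (1, 1) → (3, 1) → (3, 2) → (6, 2) → (6, 6) → (10, 6) → (10, 24) → (15, 24) → (15, 120) → (21, 120) → (21, 720) → (28, 720) → (28, 5040)

Answer: 28, 5040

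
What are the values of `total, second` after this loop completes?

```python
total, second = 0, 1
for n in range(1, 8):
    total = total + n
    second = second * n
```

Sum and factorial of 1 to 7
`total, second` takes the values: (0, 1) → (1, 1) → (3, 1) → (3, 2) → (6, 2) → (6, 6) → (10, 6) → (10, 24) → (15, 24) → (15, 120) → (21, 120) → (21, 720) → (28, 720) → (28, 5040)

Answer: 28, 5040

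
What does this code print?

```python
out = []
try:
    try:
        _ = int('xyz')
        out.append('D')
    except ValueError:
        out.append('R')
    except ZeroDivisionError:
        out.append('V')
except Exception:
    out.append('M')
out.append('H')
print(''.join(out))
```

Execution trace: 'R' (inner except ValueError) → 'H' (after the try/except). Output: RH

Answer: RH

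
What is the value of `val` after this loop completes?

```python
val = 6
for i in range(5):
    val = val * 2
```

Multiply by 2, 5 times: 6 * 2^5 = 192
`val` takes the values: 6 → 12 → 24 → 48 → 96 → 192

Answer: 192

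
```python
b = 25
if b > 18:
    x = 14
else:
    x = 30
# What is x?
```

Trace:
`b = 25` → b = 25
`if b > 18: ...` → b > 18 is True → x = 14
So x = 14

Answer: 14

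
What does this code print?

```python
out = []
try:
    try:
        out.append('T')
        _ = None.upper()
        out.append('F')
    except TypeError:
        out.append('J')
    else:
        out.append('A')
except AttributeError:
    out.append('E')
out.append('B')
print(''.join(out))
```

Execution trace: 'T' (try body) → 'E' (outer except AttributeError) → 'B' (after the try/except). Output: TEB

Answer: TEB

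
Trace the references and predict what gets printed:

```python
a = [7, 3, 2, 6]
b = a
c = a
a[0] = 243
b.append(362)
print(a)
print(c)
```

Key concept: multiple aliases.
Step by step:
`a = [7, 3, 2, 6]` → a = [7, 3, 2, 6]
`b = a` → b = [7, 3, 2, 6] (same object as a)
`c = a` → c = [7, 3, 2, 6] (same object as a, b)
`a[0] = 243` → a = [243, 3, 2, 6] (same object as b, c); b = [243, 3, 2, 6] (same object as a, c); c = [243, 3, 2, 6] (same object as a, b)
`b.append(362)` → a = [243, 3, 2, 6, 362] (same object as b, c); b = [243, 3, 2, 6, 362] (same object as a, c); c = [243, 3, 2, 6, 362] (same object as a, b)
`print(a)` → prints [243, 3, 2, 6, 362]
`print(c)` → prints [243, 3, 2, 6, 362]

Answer:
[243, 3, 2, 6, 362]
[243, 3, 2, 6, 362]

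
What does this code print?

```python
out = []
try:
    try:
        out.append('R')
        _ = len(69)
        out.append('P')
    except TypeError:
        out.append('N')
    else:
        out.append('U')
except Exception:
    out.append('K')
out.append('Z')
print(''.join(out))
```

Execution trace: 'R' (inner try body) → 'N' (inner except TypeError) → 'Z' (after the try/except). Output: RNZ

Answer: RNZ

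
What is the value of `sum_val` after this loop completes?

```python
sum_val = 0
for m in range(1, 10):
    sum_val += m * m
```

Sum of squares 1² to 9² = 285
`sum_val` takes the values: 0 → 1 → 5 → 14 → 30 → 55 → 91 → 140 → 204 → 285

Answer: 285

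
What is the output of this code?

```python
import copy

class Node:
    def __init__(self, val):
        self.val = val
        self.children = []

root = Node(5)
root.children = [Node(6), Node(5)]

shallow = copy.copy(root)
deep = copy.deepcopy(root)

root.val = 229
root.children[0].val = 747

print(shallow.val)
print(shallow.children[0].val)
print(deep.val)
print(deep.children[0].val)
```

Key concept: deep copy with custom objects.
Step by step:
`root = Node(5)` → root = Node(val=5, children=[])
`root.children = [Node(6), Node(5)]` → root = Node(val=5, children=[Node(val=6, children=[]), Node(val=5, children=[])])
`shallow = copy.copy(root)` → shallow = Node(val=5, children=[Node(val=6, children=[]), Node(val=5, children=[])])
`deep = copy.deepcopy(root)` → deep = Node(val=5, children=[Node(val=6, children=[]), Node(val=5, children=[])])
`root.val = 229` → root = Node(val=229, children=[Node(val=6, children=[]), Node(val=5, children=[])])
`root.children[0].val = 747` → root = Node(val=229, children=[Node(val=747, children=[]), Node(val=5, children=[])]); shallow = Node(val=5, children=[Node(val=747, children=[]), Node(val=5, children=[])])
`print(shallow.val)` → prints 5
`print(shallow.children[0].val)` → prints 747
`print(deep.val)` → prints 5
`print(deep.children[0].val)` → prints 6

Answer:
5
747
5
6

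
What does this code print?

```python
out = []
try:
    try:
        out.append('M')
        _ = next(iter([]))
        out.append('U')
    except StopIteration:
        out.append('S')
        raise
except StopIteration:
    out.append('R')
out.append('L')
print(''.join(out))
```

Execution trace: 'M' (inner try body) → 'S' (inner except StopIteration) → 'R' (outer except StopIteration) → 'L' (after the try/except). Output: MSRL

Answer: MSRL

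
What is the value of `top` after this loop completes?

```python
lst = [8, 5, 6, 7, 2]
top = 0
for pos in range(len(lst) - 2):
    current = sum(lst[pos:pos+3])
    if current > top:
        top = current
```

Max sum of 3-element window in [8, 5, 6, 7, 2]
`top` takes the values: 0 → 19

Answer: 19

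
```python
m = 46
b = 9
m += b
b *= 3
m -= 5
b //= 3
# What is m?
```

Trace:
`m = 46` → m = 46
`b = 9` → b = 9
`m += b` → m = 55
`b *= 3` → b = 27
`m -= 5` → m = 50
`b //= 3` → b = 9
So m = 50

Answer: 50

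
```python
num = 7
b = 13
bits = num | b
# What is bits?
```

Trace:
`num = 7` → num = 7
`b = 13` → b = 13
`bits = num | b` → bits = 15
So bits = 15

Answer: 15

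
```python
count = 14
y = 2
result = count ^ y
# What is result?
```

Trace:
`count = 14` → count = 14
`y = 2` → y = 2
`result = count ^ y` → result = 12
So result = 12

Answer: 12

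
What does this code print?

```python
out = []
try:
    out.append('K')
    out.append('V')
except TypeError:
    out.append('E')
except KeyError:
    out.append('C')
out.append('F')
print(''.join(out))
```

Execution trace: 'K' (try body) → 'V' (try body, no exception) → 'F' (after the try/except). Output: KVF

Answer: KVF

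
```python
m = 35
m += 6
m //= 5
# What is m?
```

Trace:
`m = 35` → m = 35
`m += 6` → m = 41
`m //= 5` → m = 8
So m = 8

Answer: 8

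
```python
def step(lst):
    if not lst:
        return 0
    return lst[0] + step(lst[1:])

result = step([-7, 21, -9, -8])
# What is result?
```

(-7) + 21 + (-9) + (-8) + 0 = -3

Answer: -3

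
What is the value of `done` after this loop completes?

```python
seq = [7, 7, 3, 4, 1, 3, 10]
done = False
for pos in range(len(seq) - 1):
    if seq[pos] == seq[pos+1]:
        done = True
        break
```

Check consecutive duplicates in [7, 7, 3, 4, 1, 3, 10]
`done` takes the values: False → True

Answer: True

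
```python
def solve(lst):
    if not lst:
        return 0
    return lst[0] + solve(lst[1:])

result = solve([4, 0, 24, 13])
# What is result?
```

4 + 0 + 24 + 13 + 0 = 41

Answer: 41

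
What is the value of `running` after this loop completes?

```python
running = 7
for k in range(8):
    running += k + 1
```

Start at 7, add 1 to 8 = 43
`running` takes the values: 7 → 8 → 10 → 13 → 17 → 22 → 28 → 35 → 43

Answer: 43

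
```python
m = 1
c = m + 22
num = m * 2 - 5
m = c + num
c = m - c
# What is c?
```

Trace:
`m = 1` → m = 1
`c = m + 22` → c = 23
`num = m * 2 - 5` → num = -3
`m = c + num` → m = 20
`c = m - c` → c = -3
So c = -3

Answer: -3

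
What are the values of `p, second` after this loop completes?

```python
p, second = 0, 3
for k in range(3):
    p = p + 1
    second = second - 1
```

p goes 0→3, second goes 3→0
`p, second` takes the values: (0, 3) → (1, 3) → (1, 2) → (2, 2) → (2, 1) → (3, 1) → (3, 0)

Answer: 3, 0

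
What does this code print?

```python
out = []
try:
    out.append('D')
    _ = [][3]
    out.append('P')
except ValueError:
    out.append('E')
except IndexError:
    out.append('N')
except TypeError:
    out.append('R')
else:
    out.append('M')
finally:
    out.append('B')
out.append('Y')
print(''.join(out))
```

Execution trace: 'D' (try body) → 'N' (except IndexError) → 'B' (finally) → 'Y' (after the try/except). Output: DNBY

Answer: DNBY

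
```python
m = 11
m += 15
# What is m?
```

Trace:
`m = 11` → m = 11
`m += 15` → m = 26
So m = 26

Answer: 26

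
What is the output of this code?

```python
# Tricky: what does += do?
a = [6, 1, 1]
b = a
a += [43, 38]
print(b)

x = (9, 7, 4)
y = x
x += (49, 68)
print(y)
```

Key concept: += behavior differs for mutable vs immutable.
Step by step:
`a = [6, 1, 1]` → a = [6, 1, 1]
`b = a` → b = [6, 1, 1] (same object as a)
`a += [43, 38]` → a = [6, 1, 1, 43, 38] (same object as b); b = [6, 1, 1, 43, 38] (same object as a)
`print(b)` → prints [6, 1, 1, 43, 38]
`x = (9, 7, 4)` → x = (9, 7, 4)
`y = x` → y = (9, 7, 4)
`x += (49, 68)` → x = (9, 7, 4, 49, 68)
`print(y)` → prints (9, 7, 4)

Answer:
[6, 1, 1, 43, 38]
(9, 7, 4)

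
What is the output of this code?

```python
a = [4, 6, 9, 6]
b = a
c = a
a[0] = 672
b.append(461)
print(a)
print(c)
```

Key concept: multiple aliases.
Step by step:
`a = [4, 6, 9, 6]` → a = [4, 6, 9, 6]
`b = a` → b = [4, 6, 9, 6] (same object as a)
`c = a` → c = [4, 6, 9, 6] (same object as a, b)
`a[0] = 672` → a = [672, 6, 9, 6] (same object as b, c); b = [672, 6, 9, 6] (same object as a, c); c = [672, 6, 9, 6] (same object as a, b)
`b.append(461)` → a = [672, 6, 9, 6, 461] (same object as b, c); b = [672, 6, 9, 6, 461] (same object as a, c); c = [672, 6, 9, 6, 461] (same object as a, b)
`print(a)` → prints [672, 6, 9, 6, 461]
`print(c)` → prints [672, 6, 9, 6, 461]

Answer:
[672, 6, 9, 6, 461]
[672, 6, 9, 6, 461]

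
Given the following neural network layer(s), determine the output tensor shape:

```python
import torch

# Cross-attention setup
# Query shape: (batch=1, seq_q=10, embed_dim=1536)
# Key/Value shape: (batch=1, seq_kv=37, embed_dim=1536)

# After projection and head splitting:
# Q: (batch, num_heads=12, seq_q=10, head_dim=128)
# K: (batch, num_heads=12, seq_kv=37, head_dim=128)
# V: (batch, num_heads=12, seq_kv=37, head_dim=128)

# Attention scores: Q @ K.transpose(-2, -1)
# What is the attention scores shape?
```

Input: (1, 10, 1536) -> Output: (1, 12, 10, 37)

Answer: (1, 12, 10, 37)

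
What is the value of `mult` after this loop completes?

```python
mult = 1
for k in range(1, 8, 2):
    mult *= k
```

Product of 1, 3, 5, ... up to 7
`mult` takes the values: 1 → 3 → 15 → 105

Answer: 105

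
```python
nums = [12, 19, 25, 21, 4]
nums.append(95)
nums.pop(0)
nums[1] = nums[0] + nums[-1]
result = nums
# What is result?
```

Trace:
`nums = [12, 19, 25, 21, 4]` → nums = [12, 19, 25, 21, 4]
`nums.append(95)` → nums = [12, 19, 25, 21, 4, 95]
`nums.pop(0)` → nums = [19, 25, 21, 4, 95]
`nums[1] = nums[0] + nums[-1]` → nums = [19, 114, 21, 4, 95]
`result = nums` → result = [19, 114, 21, 4, 95]
So result = [19, 114, 21, 4, 95]

Answer: [19, 114, 21, 4, 95]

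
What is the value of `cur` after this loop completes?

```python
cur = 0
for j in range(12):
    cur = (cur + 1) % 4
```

Increment mod 4, 12 times = 0
`cur` takes the values: 0 → 1 → 2 → 3 → 0 → 1 → 2 → 3 → 0 → 1 → 2 → 3 → 0

Answer: 0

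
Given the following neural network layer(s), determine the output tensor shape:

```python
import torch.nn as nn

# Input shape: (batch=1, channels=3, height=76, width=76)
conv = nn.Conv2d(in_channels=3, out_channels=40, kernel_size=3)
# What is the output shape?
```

Input: (1, 3, 76, 76) -> Output: (1, 40, 74, 74)

Answer: (1, 40, 74, 74)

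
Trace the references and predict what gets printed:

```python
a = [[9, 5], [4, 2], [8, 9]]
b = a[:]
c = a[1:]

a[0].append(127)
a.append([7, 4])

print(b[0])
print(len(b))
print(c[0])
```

Key concept: slice with nested mutation.
Step by step:
`a = [[9, 5], [4, 2], [8, 9]]` → a = [[9, 5], [4, 2], [8, 9]]
`b = a[:]` → b = [[9, 5], [4, 2], [8, 9]]
`c = a[1:]` → c = [[4, 2], [8, 9]]
`a[0].append(127)` → a = [[9, 5, 127], [4, 2], [8, 9]]; b = [[9, 5, 127], [4, 2], [8, 9]]
`a.append([7, 4])` → a = [[9, 5, 127], [4, 2], [8, 9], [7, 4]]
`print(b[0])` → prints [9, 5, 127]
`print(len(b))` → prints 3
`print(c[0])` → prints [4, 2]

Answer:
[9, 5, 127]
3
[4, 2]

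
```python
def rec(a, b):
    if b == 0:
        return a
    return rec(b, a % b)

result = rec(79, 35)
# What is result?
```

rec(79, 35) -> rec(35, 9) -> rec(9, 8) -> rec(8, 1) -> rec(1, 0) -> 1

Answer: 1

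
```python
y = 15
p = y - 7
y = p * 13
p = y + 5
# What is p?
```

Trace:
`y = 15` → y = 15
`p = y - 7` → p = 8
`y = p * 13` → y = 104
`p = y + 5` → p = 109
So p = 109

Answer: 109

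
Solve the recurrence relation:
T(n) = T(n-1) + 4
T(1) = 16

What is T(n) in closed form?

Unrolling: T(n) = T(1) + 4·(n-1) = 16 + 4(n-1) = 4n + 12.

Answer: T(n) = 4n + 12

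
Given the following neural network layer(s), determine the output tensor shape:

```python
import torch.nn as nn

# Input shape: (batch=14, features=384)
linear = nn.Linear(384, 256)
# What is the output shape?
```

Input: (14, 384) -> Output: (14, 256)

Answer: (14, 256)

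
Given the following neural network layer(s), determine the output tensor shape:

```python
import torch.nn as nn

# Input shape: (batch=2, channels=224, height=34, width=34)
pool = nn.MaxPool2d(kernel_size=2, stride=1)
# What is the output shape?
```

Input: (2, 224, 34, 34) -> Output: (2, 224, 33, 33)

Answer: (2, 224, 33, 33)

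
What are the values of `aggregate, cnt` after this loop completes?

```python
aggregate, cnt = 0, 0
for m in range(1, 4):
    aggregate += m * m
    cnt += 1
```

Sum of squares and count
`aggregate, cnt` takes the values: (0, 0) → (1, 0) → (1, 1) → (5, 1) → (5, 2) → (14, 2) → (14, 3)

Answer: 14, 3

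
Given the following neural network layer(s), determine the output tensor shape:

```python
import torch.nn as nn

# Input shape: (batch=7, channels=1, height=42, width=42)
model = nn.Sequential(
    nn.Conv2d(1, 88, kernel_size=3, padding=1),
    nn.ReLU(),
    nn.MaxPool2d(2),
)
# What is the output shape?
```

Input: (7, 1, 42, 42) -> after Conv2d: (7, 88, 42, 42) -> after ReLU: (7, 88, 42, 42) -> Output: (7, 88, 21, 21)

Answer: (7, 88, 21, 21)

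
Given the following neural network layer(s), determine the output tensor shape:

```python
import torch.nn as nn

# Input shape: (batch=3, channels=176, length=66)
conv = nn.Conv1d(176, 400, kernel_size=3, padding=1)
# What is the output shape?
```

Input: (3, 176, 66) -> Output: (3, 400, 66)

Answer: (3, 400, 66)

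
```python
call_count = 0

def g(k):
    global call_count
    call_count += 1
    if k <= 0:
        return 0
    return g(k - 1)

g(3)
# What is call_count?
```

Linear recursion stepping by 1: 4 calls from k=3 down to ≤0.

Answer: 4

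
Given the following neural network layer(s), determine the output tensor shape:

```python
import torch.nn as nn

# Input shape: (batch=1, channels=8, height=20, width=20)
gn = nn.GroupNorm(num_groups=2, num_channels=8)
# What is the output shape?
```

Input: (1, 8, 20, 20) -> Output: (1, 8, 20, 20)

Answer: (1, 8, 20, 20)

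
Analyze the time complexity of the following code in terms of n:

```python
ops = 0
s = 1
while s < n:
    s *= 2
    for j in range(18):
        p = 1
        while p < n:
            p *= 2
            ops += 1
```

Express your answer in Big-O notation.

Each loop level contributes: log n × 1 × log n. Multiplying the contributions gives O(log² n).

Answer: O(log² n)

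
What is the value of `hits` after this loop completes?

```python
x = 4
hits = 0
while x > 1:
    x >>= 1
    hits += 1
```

Count right shifts until 1
`hits` takes the values: 0 → 1 → 2

Answer: 2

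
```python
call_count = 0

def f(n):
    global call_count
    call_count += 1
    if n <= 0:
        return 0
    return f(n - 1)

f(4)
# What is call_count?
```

Linear recursion stepping by 1: 5 calls from n=4 down to ≤0.

Answer: 5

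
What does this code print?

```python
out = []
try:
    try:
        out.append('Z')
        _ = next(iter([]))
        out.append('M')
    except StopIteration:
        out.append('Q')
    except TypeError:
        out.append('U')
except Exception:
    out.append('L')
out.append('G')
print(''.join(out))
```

Execution trace: 'Z' (inner try body) → 'Q' (inner except StopIteration) → 'G' (after the try/except). Output: ZQG

Answer: ZQG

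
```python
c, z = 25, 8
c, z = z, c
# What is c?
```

Trace:
`c, z = 25, 8` → c = 25; z = 8
`c, z = z, c` → c = 8; z = 25
So c = 8

Answer: 8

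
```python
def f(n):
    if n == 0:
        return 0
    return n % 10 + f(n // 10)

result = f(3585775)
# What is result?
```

Sum of digits of 3585775: 5 + 7 + 7 + 5 + 8 + 5 + 3 = 40

Answer: 40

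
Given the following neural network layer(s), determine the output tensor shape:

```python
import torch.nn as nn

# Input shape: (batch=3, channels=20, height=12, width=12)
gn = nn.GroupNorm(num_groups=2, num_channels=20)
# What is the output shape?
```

Input: (3, 20, 12, 12) -> Output: (3, 20, 12, 12)

Answer: (3, 20, 12, 12)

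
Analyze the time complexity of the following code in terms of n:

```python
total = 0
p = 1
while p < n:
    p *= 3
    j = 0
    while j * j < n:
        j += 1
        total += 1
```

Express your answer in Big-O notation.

Each loop level contributes: log n × √n. Multiplying the contributions gives O(√n log n).

Answer: O(√n log n)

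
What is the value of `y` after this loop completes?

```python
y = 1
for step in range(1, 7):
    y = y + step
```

Start at 1, add 1 through 6
`y` takes the values: 1 → 2 → 4 → 7 → 11 → 16 → 22

Answer: 22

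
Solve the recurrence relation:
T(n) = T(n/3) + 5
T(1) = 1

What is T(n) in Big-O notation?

Each step divides n by 3 and adds 5. After log_3(n) steps we reach T(1)=1. So T(n) = 5·log_3(n) + 1 = O(log n).

Answer: O(log n)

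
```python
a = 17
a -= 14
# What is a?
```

Trace:
`a = 17` → a = 17
`a -= 14` → a = 3
So a = 3

Answer: 3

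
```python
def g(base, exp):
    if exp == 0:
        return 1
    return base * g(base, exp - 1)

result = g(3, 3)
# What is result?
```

g(3, 3) = 3 * 3 * 3 = 27

Answer: 27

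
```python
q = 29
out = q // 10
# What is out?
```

Trace:
`q = 29` → q = 29
`out = q // 10` → out = 2
So out = 2

Answer: 2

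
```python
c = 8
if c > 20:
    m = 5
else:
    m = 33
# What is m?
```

Trace:
`c = 8` → c = 8
`if c > 20: ...` → c > 20 is False, take else branch → m = 33
So m = 33

Answer: 33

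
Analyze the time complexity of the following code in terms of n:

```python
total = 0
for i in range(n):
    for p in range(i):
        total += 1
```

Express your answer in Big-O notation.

Each loop level contributes: n × n. Multiplying the contributions gives O(n^2).

Answer: O(n^2)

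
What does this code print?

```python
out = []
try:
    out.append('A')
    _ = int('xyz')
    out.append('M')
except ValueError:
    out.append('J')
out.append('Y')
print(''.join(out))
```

Execution trace: 'A' (try body) → 'J' (except ValueError) → 'Y' (after the try/except). Output: AJY

Answer: AJY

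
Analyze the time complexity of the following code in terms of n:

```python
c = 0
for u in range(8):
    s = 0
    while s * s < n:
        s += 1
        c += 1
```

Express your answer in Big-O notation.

Each loop level contributes: 1 × √n. Multiplying the contributions gives O(√n).

Answer: O(√n)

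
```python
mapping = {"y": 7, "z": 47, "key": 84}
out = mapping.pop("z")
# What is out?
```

Trace:
`mapping = {"y": 7, "z": 47, "key": 84}` → mapping = {'y': 7, 'z': 47, 'key': 84}
`out = mapping.pop("z")` → mapping = {'y': 7, 'key': 84}; out = 47
So out = 47

Answer: 47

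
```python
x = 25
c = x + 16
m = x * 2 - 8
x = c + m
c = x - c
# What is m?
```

Trace:
`x = 25` → x = 25
`c = x + 16` → c = 41
`m = x * 2 - 8` → m = 42
`x = c + m` → x = 83
`c = x - c` → c = 42
So m = 42

Answer: 42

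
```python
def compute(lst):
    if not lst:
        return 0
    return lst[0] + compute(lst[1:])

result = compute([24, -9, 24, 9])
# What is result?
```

24 + (-9) + 24 + 9 + 0 = 48

Answer: 48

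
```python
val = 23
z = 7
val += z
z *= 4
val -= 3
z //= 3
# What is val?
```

Trace:
`val = 23` → val = 23
`z = 7` → z = 7
`val += z` → val = 30
`z *= 4` → z = 28
`val -= 3` → val = 27
`z //= 3` → z = 9
So val = 27

Answer: 27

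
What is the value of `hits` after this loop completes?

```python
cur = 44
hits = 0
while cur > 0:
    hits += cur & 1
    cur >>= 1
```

Count set bits in 44 (binary: 0b101100)
`hits` takes the values: 0 → 1 → 2 → 3

Answer: 3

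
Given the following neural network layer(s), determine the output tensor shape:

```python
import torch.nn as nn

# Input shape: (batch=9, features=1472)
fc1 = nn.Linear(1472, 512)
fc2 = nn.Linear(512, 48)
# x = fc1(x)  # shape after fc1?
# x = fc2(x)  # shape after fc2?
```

Input: (9, 1472) -> after fc1: (9, 512) -> Output: (9, 48)

Answer: (9, 48)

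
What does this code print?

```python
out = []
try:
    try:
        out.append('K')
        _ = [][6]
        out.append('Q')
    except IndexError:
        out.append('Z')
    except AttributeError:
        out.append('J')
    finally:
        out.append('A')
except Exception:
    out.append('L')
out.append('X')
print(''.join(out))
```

Execution trace: 'K' (inner try body) → 'Z' (inner except IndexError) → 'A' (inner finally) → 'X' (after the try/except). Output: KZAX

Answer: KZAX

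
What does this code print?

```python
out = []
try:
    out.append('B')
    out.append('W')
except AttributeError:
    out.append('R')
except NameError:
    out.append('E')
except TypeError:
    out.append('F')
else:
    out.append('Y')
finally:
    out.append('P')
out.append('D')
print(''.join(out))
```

Execution trace: 'B' (try body) → 'W' (try body, no exception) → 'Y' (else) → 'P' (finally) → 'D' (after the try/except). Output: BWYPD

Answer: BWYPD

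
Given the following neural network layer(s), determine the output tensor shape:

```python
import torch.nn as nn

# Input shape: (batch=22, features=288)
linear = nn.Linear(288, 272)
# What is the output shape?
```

Input: (22, 288) -> Output: (22, 272)

Answer: (22, 272)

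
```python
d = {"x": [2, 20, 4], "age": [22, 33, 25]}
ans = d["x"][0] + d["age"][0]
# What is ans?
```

Trace:
`d = {"x": [2, 20, 4], "age": [22, 33, 25]}` → d = {'x': [2, 20, 4], 'age': [22, 33, 25]}
`ans = d["x"][0] + d["age"][0]` → ans = 24
So ans = 24

Answer: 24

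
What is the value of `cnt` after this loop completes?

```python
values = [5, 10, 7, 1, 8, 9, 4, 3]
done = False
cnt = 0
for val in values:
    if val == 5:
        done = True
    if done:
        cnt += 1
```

Count elements after first 5 in [5, 10, 7, 1, 8, 9, 4, 3]
`cnt` takes the values: 0 → 1 → 2 → 3 → 4 → 5 → 6 → 7 → 8

Answer: 8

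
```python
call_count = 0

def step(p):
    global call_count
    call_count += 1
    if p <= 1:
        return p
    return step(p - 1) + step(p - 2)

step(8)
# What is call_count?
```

Calls(p) = 1 + Calls(p-1) + Calls(p-2); Calls(0)=Calls(1)=1. For p=8 this gives 67.

Answer: 67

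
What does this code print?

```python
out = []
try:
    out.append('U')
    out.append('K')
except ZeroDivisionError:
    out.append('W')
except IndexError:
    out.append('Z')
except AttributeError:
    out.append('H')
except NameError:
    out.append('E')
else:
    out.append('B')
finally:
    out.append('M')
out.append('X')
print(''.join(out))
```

Execution trace: 'U' (try body) → 'K' (try body, no exception) → 'B' (else) → 'M' (finally) → 'X' (after the try/except). Output: UKBMX

Answer: UKBMX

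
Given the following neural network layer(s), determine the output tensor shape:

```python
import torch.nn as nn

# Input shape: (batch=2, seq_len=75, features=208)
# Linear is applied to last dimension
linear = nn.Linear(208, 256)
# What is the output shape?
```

Input: (2, 75, 208) -> Output: (2, 75, 256)

Answer: (2, 75, 256)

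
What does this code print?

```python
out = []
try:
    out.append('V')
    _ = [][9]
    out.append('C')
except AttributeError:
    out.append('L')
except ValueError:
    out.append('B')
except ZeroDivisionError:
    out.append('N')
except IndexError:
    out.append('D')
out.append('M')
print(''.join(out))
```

Execution trace: 'V' (try body) → 'D' (except IndexError) → 'M' (after the try/except). Output: VDM

Answer: VDM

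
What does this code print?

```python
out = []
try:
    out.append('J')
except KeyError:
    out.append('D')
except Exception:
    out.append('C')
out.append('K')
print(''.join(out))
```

Execution trace: 'J' (try body, no exception) → 'K' (after the try/except). Output: JK

Answer: JK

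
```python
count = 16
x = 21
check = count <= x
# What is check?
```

Trace:
`count = 16` → count = 16
`x = 21` → x = 21
`check = count <= x` → check = True
So check = True

Answer: True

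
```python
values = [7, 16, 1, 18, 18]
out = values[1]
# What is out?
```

Trace:
`values = [7, 16, 1, 18, 18]` → values = [7, 16, 1, 18, 18]
`out = values[1]` → out = 16
So out = 16

Answer: 16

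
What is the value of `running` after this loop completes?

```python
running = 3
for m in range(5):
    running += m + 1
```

Start at 3, add 1 to 5 = 18
`running` takes the values: 3 → 4 → 6 → 9 → 13 → 18

Answer: 18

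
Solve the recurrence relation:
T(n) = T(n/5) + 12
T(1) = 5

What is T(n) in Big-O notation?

Each step divides n by 5 and adds 12. After log_5(n) steps we reach T(1)=5. So T(n) = 12·log_5(n) + 5 = O(log n).

Answer: O(log n)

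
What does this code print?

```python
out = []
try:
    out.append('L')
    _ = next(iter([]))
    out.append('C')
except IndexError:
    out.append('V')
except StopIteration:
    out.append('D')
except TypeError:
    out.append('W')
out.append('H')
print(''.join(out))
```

Execution trace: 'L' (try body) → 'D' (except StopIteration) → 'H' (after the try/except). Output: LDH

Answer: LDH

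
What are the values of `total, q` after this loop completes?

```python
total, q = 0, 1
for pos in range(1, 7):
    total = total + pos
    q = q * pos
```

Sum and factorial of 1 to 6
`total, q` takes the values: (0, 1) → (1, 1) → (3, 1) → (3, 2) → (6, 2) → (6, 6) → (10, 6) → (10, 24) → (15, 24) → (15, 120) → (21, 120) → (21, 720)

Answer: 21, 720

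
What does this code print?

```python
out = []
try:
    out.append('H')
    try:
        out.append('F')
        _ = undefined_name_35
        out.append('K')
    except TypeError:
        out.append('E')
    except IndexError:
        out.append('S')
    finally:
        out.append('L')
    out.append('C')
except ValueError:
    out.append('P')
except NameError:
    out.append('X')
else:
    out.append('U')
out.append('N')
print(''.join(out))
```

Execution trace: 'H' (try body) → 'F' (inner try body) → 'L' (inner finally) → 'X' (except NameError) → 'N' (after the try/except). Output: HFLXN

Answer: HFLXN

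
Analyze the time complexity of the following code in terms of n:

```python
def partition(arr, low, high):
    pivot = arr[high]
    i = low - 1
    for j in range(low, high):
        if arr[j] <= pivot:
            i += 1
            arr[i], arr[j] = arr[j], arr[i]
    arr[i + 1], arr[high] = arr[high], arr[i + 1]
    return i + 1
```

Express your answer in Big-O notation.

This is Lomuto partition (single pass over [low, high), where n = high - low). Time complexity: O(n).

Answer: O(n)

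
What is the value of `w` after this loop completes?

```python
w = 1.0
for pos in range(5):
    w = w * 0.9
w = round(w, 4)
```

Exponential decay: 1.0 * 0.9^5
`w` takes the values: 1.0 → 0.9 → 0.81 → 0.729 → 0.6561 → 0.59049 → 0.5905

Answer: 0.5905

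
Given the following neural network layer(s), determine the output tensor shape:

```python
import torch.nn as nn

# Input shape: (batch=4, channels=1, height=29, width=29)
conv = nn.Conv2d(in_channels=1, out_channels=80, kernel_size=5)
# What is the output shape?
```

Input: (4, 1, 29, 29) -> Output: (4, 80, 25, 25)

Answer: (4, 80, 25, 25)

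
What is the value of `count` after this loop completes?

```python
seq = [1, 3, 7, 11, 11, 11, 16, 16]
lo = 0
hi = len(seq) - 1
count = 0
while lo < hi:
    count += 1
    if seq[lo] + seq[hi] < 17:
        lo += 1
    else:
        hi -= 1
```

Steps to find pair summing to 17
`count` takes the values: 0 → 1 → 2 → 3 → 4 → 5 → 6 → 7

Answer: 7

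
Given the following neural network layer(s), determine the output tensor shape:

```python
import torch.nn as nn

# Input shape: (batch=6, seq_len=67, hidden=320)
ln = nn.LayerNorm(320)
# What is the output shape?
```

Input: (6, 67, 320) -> Output: (6, 67, 320)

Answer: (6, 67, 320)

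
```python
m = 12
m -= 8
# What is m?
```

Trace:
`m = 12` → m = 12
`m -= 8` → m = 4
So m = 4

Answer: 4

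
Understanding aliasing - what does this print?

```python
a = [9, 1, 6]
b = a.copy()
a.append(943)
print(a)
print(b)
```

Key concept: list.copy() creates independent copy.
Step by step:
`a = [9, 1, 6]` → a = [9, 1, 6]
`b = a.copy()` → b = [9, 1, 6]
`a.append(943)` → a = [9, 1, 6, 943]
`print(a)` → prints [9, 1, 6, 943]
`print(b)` → prints [9, 1, 6]

Answer:
[9, 1, 6, 943]
[9, 1, 6]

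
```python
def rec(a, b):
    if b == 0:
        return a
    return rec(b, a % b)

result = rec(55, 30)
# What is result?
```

rec(55, 30) -> rec(30, 25) -> rec(25, 5) -> rec(5, 0) -> 5

Answer: 5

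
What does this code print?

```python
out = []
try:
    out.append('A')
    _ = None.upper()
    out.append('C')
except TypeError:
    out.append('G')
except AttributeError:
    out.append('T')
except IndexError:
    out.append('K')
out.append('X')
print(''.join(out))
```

Execution trace: 'A' (try body) → 'T' (except AttributeError) → 'X' (after the try/except). Output: ATX

Answer: ATX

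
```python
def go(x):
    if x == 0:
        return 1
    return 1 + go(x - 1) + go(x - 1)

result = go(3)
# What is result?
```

go(x) = 1 + 2·go(x-1), go(0)=1. Closed form: (1+1)·2^3 - 1 = 15.

Answer: 15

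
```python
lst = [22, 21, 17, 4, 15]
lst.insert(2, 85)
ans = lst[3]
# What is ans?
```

Trace:
`lst = [22, 21, 17, 4, 15]` → lst = [22, 21, 17, 4, 15]
`lst.insert(2, 85)` → lst = [22, 21, 85, 17, 4, 15]
`ans = lst[3]` → ans = 17
So ans = 17

Answer: 17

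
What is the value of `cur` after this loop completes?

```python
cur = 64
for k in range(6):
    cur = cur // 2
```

Halve 6 times: 64 // 2^6 = 1
`cur` takes the values: 64 → 32 → 16 → 8 → 4 → 2 → 1

Answer: 1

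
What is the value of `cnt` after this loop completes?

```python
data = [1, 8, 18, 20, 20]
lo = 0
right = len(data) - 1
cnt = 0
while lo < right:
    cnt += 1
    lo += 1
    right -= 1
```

Iterations until pointers meet (list length 5)
`cnt` takes the values: 0 → 1 → 2

Answer: 2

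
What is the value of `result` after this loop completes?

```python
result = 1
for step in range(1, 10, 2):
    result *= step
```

Product of 1, 3, 5, ... up to 9
`result` takes the values: 1 → 3 → 15 → 105 → 945

Answer: 945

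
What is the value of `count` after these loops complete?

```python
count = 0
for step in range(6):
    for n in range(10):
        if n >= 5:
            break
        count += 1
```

Inner breaks at 5, outer runs 6 times
`count` takes the values: 0 → 1 → 2 → 3 → 4 → 5 → 6 → 7 → 8 → 9 → 10 → 11 → 12 → 13 → 14 → 15 → 16 → 17 → 18 → 19 → 20 → 21 → 22 → 23 → 24 → 25 → 26 → 27 → 28 → 29 → 30

Answer: 30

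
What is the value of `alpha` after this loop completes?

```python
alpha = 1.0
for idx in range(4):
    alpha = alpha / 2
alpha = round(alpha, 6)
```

Halving LR 4 times: 1 / 2^4
`alpha` takes the values: 1.0 → 0.5 → 0.25 → 0.125 → 0.0625

Answer: 0.0625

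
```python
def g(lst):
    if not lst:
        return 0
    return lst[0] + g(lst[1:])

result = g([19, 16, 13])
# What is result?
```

19 + 16 + 13 + 0 = 48

Answer: 48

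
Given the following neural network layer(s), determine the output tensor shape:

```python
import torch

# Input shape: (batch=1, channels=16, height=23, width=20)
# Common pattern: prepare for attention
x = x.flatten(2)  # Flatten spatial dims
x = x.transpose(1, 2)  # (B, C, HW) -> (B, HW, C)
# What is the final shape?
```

Input: (1, 16, 23, 20) -> after flatten(2): (1, 16, 460) -> Output: (1, 460, 16)

Answer: (1, 460, 16)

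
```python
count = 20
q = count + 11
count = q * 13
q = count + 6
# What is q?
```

Trace:
`count = 20` → count = 20
`q = count + 11` → q = 31
`count = q * 13` → count = 403
`q = count + 6` → q = 409
So q = 409

Answer: 409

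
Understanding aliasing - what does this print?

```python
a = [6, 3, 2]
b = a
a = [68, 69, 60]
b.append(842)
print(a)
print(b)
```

Key concept: rebinding vs mutation: a is rebound to a new list, b still points at the original.
Step by step:
`a = [6, 3, 2]` → a = [6, 3, 2]
`b = a` → b = [6, 3, 2] (same object as a)
`a = [68, 69, 60]` → a = [68, 69, 60]
`b.append(842)` → b = [6, 3, 2, 842]
`print(a)` → prints [68, 69, 60]
`print(b)` → prints [6, 3, 2, 842]

Answer:
[68, 69, 60]
[6, 3, 2, 842]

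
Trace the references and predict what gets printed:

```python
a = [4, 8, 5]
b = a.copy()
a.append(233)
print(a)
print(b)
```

Key concept: list.copy() creates independent copy.
Step by step:
`a = [4, 8, 5]` → a = [4, 8, 5]
`b = a.copy()` → b = [4, 8, 5]
`a.append(233)` → a = [4, 8, 5, 233]
`print(a)` → prints [4, 8, 5, 233]
`print(b)` → prints [4, 8, 5]

Answer:
[4, 8, 5, 233]
[4, 8, 5]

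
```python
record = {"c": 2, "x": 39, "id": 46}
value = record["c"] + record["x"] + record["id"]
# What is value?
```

Trace:
`record = {"c": 2, "x": 39, "id": 46}` → record = {'c': 2, 'x': 39, 'id': 46}
`value = record["c"] + record["x"] + record["id"]` → value = 87
So value = 87

Answer: 87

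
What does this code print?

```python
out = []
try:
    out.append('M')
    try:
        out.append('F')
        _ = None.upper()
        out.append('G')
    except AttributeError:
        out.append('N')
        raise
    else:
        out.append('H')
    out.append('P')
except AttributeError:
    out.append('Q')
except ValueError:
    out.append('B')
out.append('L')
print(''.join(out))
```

Execution trace: 'M' (try body) → 'F' (inner try body) → 'N' (inner except AttributeError) → 'Q' (except AttributeError) → 'L' (after the try/except). Output: MFNQL

Answer: MFNQL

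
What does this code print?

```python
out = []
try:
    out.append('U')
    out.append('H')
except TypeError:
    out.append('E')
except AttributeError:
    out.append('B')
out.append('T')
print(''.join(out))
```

Execution trace: 'U' (try body) → 'H' (try body, no exception) → 'T' (after the try/except). Output: UHT

Answer: UHT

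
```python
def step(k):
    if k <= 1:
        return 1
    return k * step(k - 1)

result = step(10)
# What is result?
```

step(10) = 10 * 9 * 8 * 7 * 6 * 5 * 4 * 3 * 2 * 1 = 3628800

Answer: 3628800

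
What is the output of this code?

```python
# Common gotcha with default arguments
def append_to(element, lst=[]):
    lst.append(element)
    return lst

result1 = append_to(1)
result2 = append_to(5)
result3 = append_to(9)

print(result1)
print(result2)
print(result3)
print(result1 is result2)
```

Key concept: mutable default argument gotcha.
Step by step:
`result1 = append_to(1)` → result1 = [1]
`result2 = append_to(5)` → result1 = [1, 5] (same object as result2); result2 = [1, 5] (same object as result1)
`result3 = append_to(9)` → result1 = [1, 5, 9] (same object as result2, result3); result2 = [1, 5, 9] (same object as result1, result3); result3 = [1, 5, 9] (same object as result1, result2)
`print(result1)` → prints [1, 5, 9]
`print(result2)` → prints [1, 5, 9]
`print(result3)` → prints [1, 5, 9]
`print(result1 is result2)` → prints True

Answer:
[1, 5, 9]
[1, 5, 9]
[1, 5, 9]
True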